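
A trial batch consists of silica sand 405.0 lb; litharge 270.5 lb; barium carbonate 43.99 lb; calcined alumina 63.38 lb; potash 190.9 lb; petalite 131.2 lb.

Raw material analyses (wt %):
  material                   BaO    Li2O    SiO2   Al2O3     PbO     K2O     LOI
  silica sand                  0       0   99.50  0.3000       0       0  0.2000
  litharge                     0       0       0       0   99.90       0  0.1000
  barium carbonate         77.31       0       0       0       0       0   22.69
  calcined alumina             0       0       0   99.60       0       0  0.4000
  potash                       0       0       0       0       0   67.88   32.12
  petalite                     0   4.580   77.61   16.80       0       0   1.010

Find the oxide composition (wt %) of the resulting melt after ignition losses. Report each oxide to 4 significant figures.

Values along the way appear, rounded to 4 significant digits, at each printed step — the whole derivation maintains full float precision at each step. Every reported figure undergoes a single rounding — all derived quantities (the yield, six oxide percentages, net glass mass, the totals, ignition loss) are computed at full float precision using the weight values per 1031 lb of glass, exactly as printed in the problem or the answer.
Oxide masses out of the charge:
  BaO: 43.99·0.7731 = 34.01 lb
  Li2O: 131.2·0.04580 = 6.009 lb
  SiO2: 405.0·0.9950 + 131.2·0.7761 = 504.8 lb
  Al2O3: 405.0·0.003000 + 63.38·0.9960 + 131.2·0.1680 = 86.38 lb
  PbO: 270.5·0.9990 = 270.2 lb
  K2O: 190.9·0.6788 = 129.6 lb
LOI: 405.0·0.002000 + 270.5·0.001000 + 43.99·0.2269 + 63.38·0.004000 + 190.9·0.3212 + 131.2·0.01010 = 73.96 lb
Net of LOI, the glass mass = 1105 − 73.96 = 1031 lb (the oxide masses sum to this)
oxide / glass × 100 gives the wt %

Glass mass = 1031 lb (batch 1105 − LOI 73.96).
Composition: BaO 3.299%, Li2O 0.5828%, SiO2 48.96%, Al2O3 8.378%, PbO 26.21%, K2O 12.57%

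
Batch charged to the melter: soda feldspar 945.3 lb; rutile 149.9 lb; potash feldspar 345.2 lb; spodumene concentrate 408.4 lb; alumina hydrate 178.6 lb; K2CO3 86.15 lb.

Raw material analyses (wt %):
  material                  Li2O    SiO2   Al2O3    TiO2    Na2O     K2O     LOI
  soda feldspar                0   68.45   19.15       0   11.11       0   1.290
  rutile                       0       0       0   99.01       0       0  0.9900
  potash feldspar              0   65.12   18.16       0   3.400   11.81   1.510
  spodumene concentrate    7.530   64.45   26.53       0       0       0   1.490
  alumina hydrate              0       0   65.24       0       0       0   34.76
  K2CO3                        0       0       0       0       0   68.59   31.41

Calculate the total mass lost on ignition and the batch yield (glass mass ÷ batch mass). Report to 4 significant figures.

LOI loss = 114.1 lb; glass = 1999 lb; yield = 94.60%

All arithmetic keeps full precision from start to finish; mid-chain values are shown, with 4-significant-digit rounding, alongside each step; every reported number sees exactly one rounding — all derived quantities (LOI, the totals, the yield, glass mass, six oxide percentages) are re-derived from the weighed amounts per 1999 lb of glass in full precision exactly as printed in question or answer.
Per-material ignition loss:
  soda feldspar: 945.3 × 0.01290 = 12.19 lb
  rutile: 149.9 × 0.009900 = 1.484 lb
  potash feldspar: 345.2 × 0.01510 = 5.213 lb
  spodumene concentrate: 408.4 × 0.01490 = 6.085 lb
  alumina hydrate: 178.6 × 0.3476 = 62.08 lb
  K2CO3: 86.15 × 0.3141 = 27.06 lb
Total LOI = 114.1 lb
Glass = batch − LOI = 2114 − 114.1 = 1999 lb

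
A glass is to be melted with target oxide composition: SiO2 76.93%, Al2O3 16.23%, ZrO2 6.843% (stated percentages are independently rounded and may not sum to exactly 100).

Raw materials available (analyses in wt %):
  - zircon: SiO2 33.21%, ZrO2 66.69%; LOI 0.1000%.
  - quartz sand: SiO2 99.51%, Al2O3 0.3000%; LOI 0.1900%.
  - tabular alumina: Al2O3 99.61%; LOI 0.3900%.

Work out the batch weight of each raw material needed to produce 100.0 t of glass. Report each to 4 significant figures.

Batch per 100.0 t glass:
  zircon: 10.26 t
  quartz sand: 73.88 t
  tabular alumina: 16.07 t
Total batch = 100.2 t; LOI loss = 0.2133 t; yield = 99.79%

All internal work carries full precision at every stage — in-progress results are shown, with 4-significant-figure rounding, between the steps; a single rounding yields each reported value. All derived quantities are carried from the batch weights for 100.0 t of glass in full precision (the totals, ignition loss, the three compositions, glass mass, yield), as they appear in either problem or answer.
Target oxide masses per 100.0 t glass:
  SiO2: 76.93% × 100.0 = 76.93 t
  Al2O3: 16.23% × 100.0 = 16.23 t
  ZrO2: 6.843% × 100.0 = 6.843 t
Mass-balance tally per oxide on the weights just shown, on the stated basis (sum by sum, the targets are met inside rounding margins):
  SiO2: 10.26·0.3321 + 73.88·0.9951 = 76.93 t (target 76.93 t)
  Al2O3: 73.88·0.003000 + 16.07·0.9961 = 16.23 t (target 16.23 t)
  ZrO2: 10.26·0.6669 = 6.842 t (target 6.843 t)
Glass-mass bookkeeping: the batch minus its LOI: 100.0 t (per-oxide target masses sum to 100.0 t; against the stated basis, 100.0 t — rounding explains the deltas).
Whole-batch sum: Σ batch = 100.2 t; ignition loss, Σ(batch × LOI) = 0.2133 t; yield, glass over the total, = 99.79%.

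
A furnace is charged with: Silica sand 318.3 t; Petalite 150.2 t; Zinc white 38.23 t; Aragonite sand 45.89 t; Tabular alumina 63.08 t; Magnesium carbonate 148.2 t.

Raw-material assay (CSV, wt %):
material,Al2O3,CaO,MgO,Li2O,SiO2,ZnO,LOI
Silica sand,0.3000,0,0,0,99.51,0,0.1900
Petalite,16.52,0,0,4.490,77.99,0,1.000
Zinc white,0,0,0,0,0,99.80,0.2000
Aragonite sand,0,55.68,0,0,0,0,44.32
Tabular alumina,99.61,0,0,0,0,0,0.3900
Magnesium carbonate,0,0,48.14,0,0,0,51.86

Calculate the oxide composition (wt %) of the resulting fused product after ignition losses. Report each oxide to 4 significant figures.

Glass mass = 664.3 t (batch 763.9 − LOI 99.62).
Composition: Al2O3 13.34%, CaO 3.847%, MgO 10.74%, Li2O 1.015%, SiO2 65.32%, ZnO 5.744%

All arithmetic keeps exact precision throughout. Values along the way are printed rounded off to 4 significant figures in the printout. A single rounding finalizes every reported value; derived quantities, including net glass mass, the yield, totals, LOI, the six compositions, are carried using the weight values for 664.3 t of glass at full precision, precisely as stated by the problem or the answer.
Delivered oxide masses:
  Al2O3: 318.3·0.003000 + 150.2·0.1652 + 63.08·0.9961 = 88.60 t
  CaO: 45.89·0.5568 = 25.55 t
  MgO: 148.2·0.4814 = 71.34 t
  Li2O: 150.2·0.04490 = 6.744 t
  SiO2: 318.3·0.9951 + 150.2·0.7799 = 433.9 t
  ZnO: 38.23·0.9980 = 38.15 t
LOI: 318.3·0.001900 + 150.2·0.01000 + 38.23·0.002000 + 45.89·0.4432 + 63.08·0.003900 + 148.2·0.5186 = 99.62 t
Resulting glass, batch − LOI: 763.9 − 99.62 = 664.3 t (= the summed oxide contributions)
wt %: oxide over glass, times 100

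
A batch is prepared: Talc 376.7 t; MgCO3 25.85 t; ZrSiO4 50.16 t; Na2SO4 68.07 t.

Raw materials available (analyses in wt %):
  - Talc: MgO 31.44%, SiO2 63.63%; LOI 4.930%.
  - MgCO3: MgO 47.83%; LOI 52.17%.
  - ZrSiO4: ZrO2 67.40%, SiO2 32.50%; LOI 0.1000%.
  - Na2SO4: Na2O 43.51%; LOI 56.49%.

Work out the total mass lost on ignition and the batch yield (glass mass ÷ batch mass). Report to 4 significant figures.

All internal work maintains full float precision through the solve; rounding to 4 significant figures applies to every working value as shown; every reported result is rounded once only. The derived quantities (yield, four oxide percentages, totals, LOI, net glass mass) are computed at full precision from the weighed amounts at 450.2 t of glass, precisely as stated by question or answer.
Per-material ignition loss:
  Talc: 376.7 × 0.04930 = 18.57 t
  MgCO3: 25.85 × 0.5217 = 13.49 t
  ZrSiO4: 50.16 × 0.001000 = 0.05016 t
  Na2SO4: 68.07 × 0.5649 = 38.45 t
Total LOI = 70.56 t
Glass = batch − LOI = 520.8 − 70.56 = 450.2 t

LOI loss = 70.56 t; glass = 450.2 t; yield = 86.45%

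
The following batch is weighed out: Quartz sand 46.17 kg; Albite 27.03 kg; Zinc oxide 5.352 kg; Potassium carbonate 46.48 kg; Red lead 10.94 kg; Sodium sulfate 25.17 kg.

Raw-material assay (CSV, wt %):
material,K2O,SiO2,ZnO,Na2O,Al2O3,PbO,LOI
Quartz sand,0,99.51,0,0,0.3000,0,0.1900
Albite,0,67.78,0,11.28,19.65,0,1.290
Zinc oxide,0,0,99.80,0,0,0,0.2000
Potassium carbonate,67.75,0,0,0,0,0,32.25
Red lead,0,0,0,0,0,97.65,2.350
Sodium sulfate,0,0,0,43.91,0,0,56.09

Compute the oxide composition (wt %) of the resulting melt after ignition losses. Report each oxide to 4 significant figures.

The intermediate values appear, rounded to four significant figures, between the steps; the working math holds exact precision through every step — a single rounding finalizes every reported result; derived quantities, including ignition loss, yield, the totals, net glass mass, six oxide percentages, are recomputed from the weighed amounts per 131.3 kg of glass at full float precision, as they appear in the problem or the answer.
Delivered oxide masses:
  K2O: 46.48·0.6775 = 31.49 kg
  SiO2: 46.17·0.9951 + 27.03·0.6778 = 64.26 kg
  ZnO: 5.352·0.9980 = 5.341 kg
  Na2O: 27.03·0.1128 + 25.17·0.4391 = 14.10 kg
  Al2O3: 46.17·0.003000 + 27.03·0.1965 = 5.450 kg
  PbO: 10.94·0.9765 = 10.68 kg
LOI: 46.17·0.001900 + 27.03·0.01290 + 5.352·0.002000 + 46.48·0.3225 + 10.94·0.02350 + 25.17·0.5609 = 29.81 kg
Glass mass = batch − LOI = 161.1 − 29.81 = 131.3 kg (= Σ oxide masses)
percent by weight: oxide/glass ×100

Glass mass = 131.3 kg (batch 161.1 − LOI 29.81).
Composition: K2O 23.98%, SiO2 48.93%, ZnO 4.067%, Na2O 10.74%, Al2O3 4.150%, PbO 8.134%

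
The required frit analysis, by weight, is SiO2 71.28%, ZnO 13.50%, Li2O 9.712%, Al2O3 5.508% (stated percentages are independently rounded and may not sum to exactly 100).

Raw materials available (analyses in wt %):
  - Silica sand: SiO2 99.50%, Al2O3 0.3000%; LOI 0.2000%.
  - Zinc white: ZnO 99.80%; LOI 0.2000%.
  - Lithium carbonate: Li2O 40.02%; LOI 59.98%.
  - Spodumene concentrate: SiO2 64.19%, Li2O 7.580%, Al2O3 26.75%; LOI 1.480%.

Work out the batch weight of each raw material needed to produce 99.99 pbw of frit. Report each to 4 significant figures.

The working math keeps full float precision through the solve — in-progress results are displayed, rounded to 4 significant digits, as written. Exactly one rounding is applied to every reported figure. Derived quantities (glass mass, ignition loss, the four compositions, the totals, yield) are carried from the weighed amounts at 99.99 pbw of glass at exact precision, precisely as stated by the problem or answer text.
Target masses of each oxide per 99.99 pbw frit:
  SiO2: 71.28% × 99.99 = 71.27 pbw
  ZnO: 13.50% × 99.99 = 13.50 pbw
  Li2O: 9.712% × 99.99 = 9.711 pbw
  Al2O3: 5.508% × 99.99 = 5.507 pbw
Sums-versus-targets review from the weights as reported, against the basis in use (target by target, the sums agree given rounding of the digits):
  SiO2: 58.77·0.9950 + 19.93·0.6419 = 71.27 pbw (target 71.27 pbw)
  ZnO: 13.53·0.9980 = 13.50 pbw (target 13.50 pbw)
  Li2O: 20.49·0.4002 + 19.93·0.07580 = 9.711 pbw (target 9.711 pbw)
  Al2O3: 58.77·0.003000 + 19.93·0.2675 = 5.508 pbw (target 5.507 pbw)
Consistency of the glass mass: Σ batch − LOI loss = 99.99 pbw (summing oxide targets gives 99.99 pbw; stated basis 99.99 pbw — a pure rounding effect).
Summing the batch: Σ batch = 112.7 pbw; ignition loss, Σ(batch × LOI) = 12.73 pbw; yield, glass over the total, = 88.71%.

Batch per 99.99 pbw frit:
  Silica sand: 58.77 pbw
  Zinc white: 13.53 pbw
  Lithium carbonate: 20.49 pbw
  Spodumene concentrate: 19.93 pbw
Total batch = 112.7 pbw; LOI loss = 12.73 pbw; yield = 88.71%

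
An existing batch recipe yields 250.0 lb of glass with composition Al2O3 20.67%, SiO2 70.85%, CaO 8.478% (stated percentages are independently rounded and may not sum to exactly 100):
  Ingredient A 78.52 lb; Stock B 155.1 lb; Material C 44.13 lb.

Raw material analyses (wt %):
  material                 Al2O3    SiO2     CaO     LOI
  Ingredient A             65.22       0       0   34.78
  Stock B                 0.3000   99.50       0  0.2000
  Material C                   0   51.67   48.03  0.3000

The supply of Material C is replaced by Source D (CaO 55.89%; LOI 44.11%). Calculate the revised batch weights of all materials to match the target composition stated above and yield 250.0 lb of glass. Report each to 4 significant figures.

All arithmetic holds full float precision at each step. Rounding to 4 significant digits extends to every working value as displayed; every reported number carries a single rounding — derived quantities (LOI, yield, the three compositions, glass mass, the totals) are rebuilt starting from the weights at 250.0 lb of glass at full float precision, as given in question or answer.
Oxide-by-oxide targets in 250.0 lb glass:
  Al2O3: 20.67% × 250.0 = 51.68 lb
  SiO2: 70.85% × 250.0 = 177.1 lb
  CaO: 8.478% × 250.0 = 21.20 lb
A balance pass over the oxides, applying the batch weights above, per the basis as stated (delivered sums recover each target within answer rounding):
  Al2O3: 78.41·0.6522 + 178.0·0.003000 = 51.67 lb (target 51.68 lb)
  SiO2: 178.0·0.9950 = 177.1 lb (target 177.1 lb)
  CaO: 37.92·0.5589 = 21.19 lb (target 21.20 lb)
Glass-mass bookkeeping: total batch − LOI = 250.0 lb (oxide target masses add up to 250.0 lb; with the basis standing at 250.0 lb — a pure rounding effect).
Batch grand total — Σ batch = 294.3 lb; Σ batch·LOI gives LOI loss = 44.35 lb; the yield ratio, glass ÷ batch: 84.93%.

Revised batch per 250.0 lb glass:
  Ingredient A: 78.41 lb
  Stock B: 178.0 lb
  Source D: 37.92 lb
Total batch = 294.3 lb; LOI loss = 44.35 lb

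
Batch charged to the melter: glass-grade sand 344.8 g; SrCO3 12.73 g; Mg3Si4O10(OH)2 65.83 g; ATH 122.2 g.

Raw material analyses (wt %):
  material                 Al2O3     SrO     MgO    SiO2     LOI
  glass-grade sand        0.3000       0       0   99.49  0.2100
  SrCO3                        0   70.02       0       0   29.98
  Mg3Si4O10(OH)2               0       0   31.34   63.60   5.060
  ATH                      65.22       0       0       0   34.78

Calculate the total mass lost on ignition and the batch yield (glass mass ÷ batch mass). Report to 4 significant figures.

Values along the way are shown, rounded to four significant figures, in the working. Each numeric step holds exact precision from first step to last. Exactly one rounding lands on each reported figure. Derived quantities are computed in full float precision (LOI, totals, the four compositions, the yield, glass mass) using the weight values at 495.2 g of glass as given in the problem or the answer.
Ignition loss by material:
  glass-grade sand: 344.8 × 0.002100 = 0.7241 g
  SrCO3: 12.73 × 0.2998 = 3.816 g
  Mg3Si4O10(OH)2: 65.83 × 0.05060 = 3.331 g
  ATH: 122.2 × 0.3478 = 42.50 g
Total LOI = 50.37 g
Glass = batch − LOI = 545.6 − 50.37 = 495.2 g

LOI loss = 50.37 g; glass = 495.2 g; yield = 90.77%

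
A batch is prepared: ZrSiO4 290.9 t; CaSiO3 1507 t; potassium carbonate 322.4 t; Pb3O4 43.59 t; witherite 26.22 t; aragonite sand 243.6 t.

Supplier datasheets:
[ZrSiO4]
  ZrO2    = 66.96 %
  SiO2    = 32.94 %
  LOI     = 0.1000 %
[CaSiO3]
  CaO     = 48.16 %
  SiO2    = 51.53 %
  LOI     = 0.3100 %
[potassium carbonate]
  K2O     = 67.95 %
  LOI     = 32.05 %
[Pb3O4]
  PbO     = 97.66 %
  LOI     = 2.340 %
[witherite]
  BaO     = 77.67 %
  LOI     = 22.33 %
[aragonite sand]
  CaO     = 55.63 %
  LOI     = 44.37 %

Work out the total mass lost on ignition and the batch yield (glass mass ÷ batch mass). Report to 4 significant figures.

LOI loss = 223.3 t; glass = 2210 t; yield = 90.83%

Full precision is carried in all steps; in-progress results appear rounded off to 4 significant digits across the worked steps — exactly one rounding is applied to every reported result — all derived quantities, including the totals, the six compositions, LOI, the yield, net glass mass, are rebuilt using the weight values at 2210 t of glass in full precision, precisely as stated by either problem or answer.
Ignition loss by material:
  ZrSiO4: 290.9 × 0.001000 = 0.2909 t
  CaSiO3: 1507 × 0.003100 = 4.672 t
  potassium carbonate: 322.4 × 0.3205 = 103.3 t
  Pb3O4: 43.59 × 0.02340 = 1.020 t
  witherite: 26.22 × 0.2233 = 5.855 t
  aragonite sand: 243.6 × 0.4437 = 108.1 t
Total LOI = 223.3 t
Glass = batch − LOI = 2434 − 223.3 = 2210 t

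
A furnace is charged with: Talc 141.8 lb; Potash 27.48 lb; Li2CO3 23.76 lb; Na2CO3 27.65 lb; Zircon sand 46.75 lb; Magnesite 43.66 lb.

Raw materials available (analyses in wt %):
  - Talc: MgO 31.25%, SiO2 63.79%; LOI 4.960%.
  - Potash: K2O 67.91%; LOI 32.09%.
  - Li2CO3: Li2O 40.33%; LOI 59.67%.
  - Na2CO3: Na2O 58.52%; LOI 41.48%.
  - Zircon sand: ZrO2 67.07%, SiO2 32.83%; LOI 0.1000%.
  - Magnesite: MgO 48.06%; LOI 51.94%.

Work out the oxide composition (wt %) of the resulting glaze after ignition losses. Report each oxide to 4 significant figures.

Working values are printed rounded off to 4 significant figures in the printout — all arithmetic keeps full float precision from start to finish. A single rounding completes each reported value. The derived quantities (six oxide percentages, LOI, totals, the yield, net glass mass) are computed from the weighed amounts per 246.9 lb of glass in exact precision exactly as printed in either problem or answer.
Oxide-by-oxide delivered mass:
  Li2O: 23.76·0.4033 = 9.582 lb
  ZrO2: 46.75·0.6707 = 31.36 lb
  MgO: 141.8·0.3125 + 43.66·0.4806 = 65.30 lb
  Na2O: 27.65·0.5852 = 16.18 lb
  SiO2: 141.8·0.6379 + 46.75·0.3283 = 105.8 lb
  K2O: 27.48·0.6791 = 18.66 lb
LOI: 141.8·0.04960 + 27.48·0.3209 + 23.76·0.5967 + 27.65·0.4148 + 46.75·0.001000 + 43.66·0.5194 = 64.22 lb
The glass mass, total less LOI, = 311.1 − 64.22 = 246.9 lb (consistent with Σ oxide mass)
each oxide over glass, ×100, is wt %

Glass mass = 246.9 lb (batch 311.1 − LOI 64.22).
Composition: Li2O 3.881%, ZrO2 12.70%, MgO 26.45%, Na2O 6.554%, SiO2 42.86%, K2O 7.559%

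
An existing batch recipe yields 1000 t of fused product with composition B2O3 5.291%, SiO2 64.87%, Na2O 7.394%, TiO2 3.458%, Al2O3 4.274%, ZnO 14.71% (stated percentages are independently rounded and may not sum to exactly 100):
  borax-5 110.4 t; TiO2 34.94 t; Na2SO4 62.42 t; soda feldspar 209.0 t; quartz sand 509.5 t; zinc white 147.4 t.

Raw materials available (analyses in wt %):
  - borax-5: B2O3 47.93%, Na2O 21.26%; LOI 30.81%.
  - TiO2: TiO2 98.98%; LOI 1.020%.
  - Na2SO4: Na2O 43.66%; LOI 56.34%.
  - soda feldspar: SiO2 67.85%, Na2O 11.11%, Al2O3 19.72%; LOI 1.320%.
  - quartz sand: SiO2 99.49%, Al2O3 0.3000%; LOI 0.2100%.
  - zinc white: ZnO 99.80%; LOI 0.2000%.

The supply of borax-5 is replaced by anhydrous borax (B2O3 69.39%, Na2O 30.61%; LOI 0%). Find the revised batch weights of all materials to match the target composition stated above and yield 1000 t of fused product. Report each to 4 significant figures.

All arithmetic holds full float precision end to end; the intermediate values are displayed (rounded to 4 significant figures) on the page — every reported value carries a single rounding; the derived quantities (net glass mass, yield, totals, the six compositions, ignition loss) are computed in exact precision from the weighed amounts per 1000 t of glass as they appear in the problem or the answer.
Oxide mass targets, per 1000 t fused product:
  B2O3: 5.291% × 1000 = 52.91 t
  SiO2: 64.87% × 1000 = 648.7 t
  Na2O: 7.394% × 1000 = 73.94 t
  TiO2: 3.458% × 1000 = 34.58 t
  Al2O3: 4.274% × 1000 = 42.74 t
  ZnO: 14.71% × 1000 = 147.1 t
Verifying the oxide balance with the batch weights as given, per the basis as stated (each sum matches its target mass inside rounding margins):
  B2O3: 76.25·0.6939 = 52.91 t (target 52.91 t)
  SiO2: 209.0·0.6785 + 509.5·0.9949 = 648.7 t (target 648.7 t)
  Na2O: 76.25·0.3061 + 62.72·0.4366 + 209.0·0.1111 = 73.94 t (target 73.94 t)
  TiO2: 34.94·0.9898 = 34.58 t (target 34.58 t)
  Al2O3: 209.0·0.1972 + 509.5·0.003000 = 42.74 t (target 42.74 t)
  ZnO: 147.4·0.9980 = 147.1 t (target 147.1 t)
Glass-mass closure: net batch after ignition = 1000 t (summing oxide targets gives 1000 t; against the stated basis, 1000 t — gaps are rounding artifacts).
Batch grand total — Σ batch = 1040 t; Σ batch·LOI gives LOI loss = 39.82 t; glass ÷ batch gives a yield of 96.17%.

Revised batch per 1000 t fused product:
  anhydrous borax: 76.25 t
  TiO2: 34.94 t
  Na2SO4: 62.72 t
  soda feldspar: 209.0 t
  quartz sand: 509.5 t
  zinc white: 147.4 t
Total batch = 1040 t; LOI loss = 39.82 t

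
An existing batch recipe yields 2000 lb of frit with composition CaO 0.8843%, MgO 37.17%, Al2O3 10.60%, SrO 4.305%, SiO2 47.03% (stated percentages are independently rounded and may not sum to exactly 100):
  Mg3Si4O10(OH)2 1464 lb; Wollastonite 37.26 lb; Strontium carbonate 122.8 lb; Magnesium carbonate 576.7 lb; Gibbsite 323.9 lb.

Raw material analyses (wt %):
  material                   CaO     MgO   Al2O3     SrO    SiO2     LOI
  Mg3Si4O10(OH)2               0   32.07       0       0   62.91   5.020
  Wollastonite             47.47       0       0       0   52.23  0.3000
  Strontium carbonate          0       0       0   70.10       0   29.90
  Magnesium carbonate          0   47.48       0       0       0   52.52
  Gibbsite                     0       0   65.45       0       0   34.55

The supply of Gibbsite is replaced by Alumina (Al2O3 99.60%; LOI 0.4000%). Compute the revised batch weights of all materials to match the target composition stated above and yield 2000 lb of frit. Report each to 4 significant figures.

Revised batch per 2000 lb frit:
  Mg3Si4O10(OH)2: 1464 lb
  Wollastonite: 37.26 lb
  Strontium carbonate: 122.8 lb
  Magnesium carbonate: 576.7 lb
  Alumina: 212.9 lb
Total batch = 2414 lb; LOI loss = 414.1 lb

Mid-chain values appear (rounded to four significant figures) when written out — the working math carries exact precision in every operation. A single rounding yields every reported figure. All derived quantities are rebuilt from the batch weights per 2000 lb of glass at exact precision (yield, LOI, net glass mass, totals, the five compositions), as quoted within question or answer.
Oxide mass targets, per 2000 lb frit:
  CaO: 0.8843% × 2000 = 17.69 lb
  MgO: 37.17% × 2000 = 743.4 lb
  Al2O3: 10.60% × 2000 = 212.0 lb
  SrO: 4.305% × 2000 = 86.10 lb
  SiO2: 47.03% × 2000 = 940.6 lb
Sums-versus-targets review on the weights just shown, for the quoted basis mass (sums match the target masses net of answer rounding effects):
  CaO: 37.26·0.4747 = 17.69 lb (target 17.69 lb)
  MgO: 1464·0.3207 + 576.7·0.4748 = 743.3 lb (target 743.4 lb)
  Al2O3: 212.9·0.9960 = 212.0 lb (target 212.0 lb)
  SrO: 122.8·0.7010 = 86.08 lb (target 86.10 lb)
  SiO2: 1464·0.6291 + 37.26·0.5223 = 940.5 lb (target 940.6 lb)
Mass balance on the glass: the batch minus its LOI: 2000 lb (per-oxide target masses sum to 2000 lb; versus the stated basis of 2000 lb — any gap is answer rounding).
Batch grand total — Σ batch = 2414 lb; LOI removed, Σ of batch·LOI: 414.1 lb; the yield ratio, glass ÷ batch: 82.85%.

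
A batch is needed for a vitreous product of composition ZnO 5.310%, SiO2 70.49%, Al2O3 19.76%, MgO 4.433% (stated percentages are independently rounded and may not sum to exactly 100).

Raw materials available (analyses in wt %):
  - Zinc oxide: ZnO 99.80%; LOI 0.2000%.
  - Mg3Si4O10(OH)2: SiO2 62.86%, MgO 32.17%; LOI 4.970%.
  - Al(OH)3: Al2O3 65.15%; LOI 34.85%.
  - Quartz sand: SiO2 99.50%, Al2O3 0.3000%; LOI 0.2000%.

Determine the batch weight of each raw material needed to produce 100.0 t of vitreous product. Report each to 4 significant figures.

Values along the way appear (rounded to 4 significant figures) on the page. Exact precision is carried from first step to last; exactly one rounding is applied to each reported figure; derived quantities, which include ignition loss, totals, the yield, the four compositions, net glass mass, are carried in full precision, as set out in the problem or the answer, starting from the weights per 100.0 t of glass.
Oxide-by-oxide targets in 100.0 t vitreous product:
  ZnO: 5.310% × 100.0 = 5.310 t
  SiO2: 70.49% × 100.0 = 70.49 t
  Al2O3: 19.76% × 100.0 = 19.76 t
  MgO: 4.433% × 100.0 = 4.433 t
Oxide-by-oxide audit given the weights on record, for the quoted basis mass (sums match the target masses modulo rounding of the values):
  ZnO: 5.321·0.9980 = 5.310 t (target 5.310 t)
  SiO2: 13.78·0.6286 + 62.14·0.9950 = 70.49 t (target 70.49 t)
  Al2O3: 30.04·0.6515 + 62.14·0.003000 = 19.76 t (target 19.76 t)
  MgO: 13.78·0.3217 = 4.433 t (target 4.433 t)
Glass mass check: whole batch net of LOI = 99.99 t (per-oxide target masses sum to 99.99 t; against the stated basis, 100.0 t — gaps are rounding artifacts).
Batch total: Σ batch = 111.3 t; loss to ignition Σ batch·LOI = 11.29 t; yield, glass over the total, = 89.86%.

Batch per 100.0 t vitreous product:
  Zinc oxide: 5.321 t
  Mg3Si4O10(OH)2: 13.78 t
  Al(OH)3: 30.04 t
  Quartz sand: 62.14 t
Total batch = 111.3 t; LOI loss = 11.29 t; yield = 89.86%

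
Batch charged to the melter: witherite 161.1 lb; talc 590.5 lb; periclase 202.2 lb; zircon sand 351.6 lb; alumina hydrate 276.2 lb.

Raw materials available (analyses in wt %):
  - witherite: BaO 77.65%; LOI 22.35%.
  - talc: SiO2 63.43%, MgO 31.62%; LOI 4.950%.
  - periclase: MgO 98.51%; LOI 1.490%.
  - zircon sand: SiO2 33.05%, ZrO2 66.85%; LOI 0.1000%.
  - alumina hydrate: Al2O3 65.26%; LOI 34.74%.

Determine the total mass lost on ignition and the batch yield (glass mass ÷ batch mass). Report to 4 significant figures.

Values along the way appear (rounded to 4 significant figures) within the worked lines — the whole derivation runs at full float precision end to end — every reported number sees exactly one rounding. The derived quantities are carried from the batch weights at 1417 lb of glass in exact precision (the totals, glass mass, LOI, five oxide percentages, yield) exactly as printed in the problem or answer text.
LOI of each material in turn:
  witherite: 161.1 × 0.2235 = 36.01 lb
  talc: 590.5 × 0.04950 = 29.23 lb
  periclase: 202.2 × 0.01490 = 3.013 lb
  zircon sand: 351.6 × 0.001000 = 0.3516 lb
  alumina hydrate: 276.2 × 0.3474 = 95.95 lb
Total LOI = 164.6 lb
Glass = batch − LOI = 1582 − 164.6 = 1417 lb

LOI loss = 164.6 lb; glass = 1417 lb; yield = 89.60%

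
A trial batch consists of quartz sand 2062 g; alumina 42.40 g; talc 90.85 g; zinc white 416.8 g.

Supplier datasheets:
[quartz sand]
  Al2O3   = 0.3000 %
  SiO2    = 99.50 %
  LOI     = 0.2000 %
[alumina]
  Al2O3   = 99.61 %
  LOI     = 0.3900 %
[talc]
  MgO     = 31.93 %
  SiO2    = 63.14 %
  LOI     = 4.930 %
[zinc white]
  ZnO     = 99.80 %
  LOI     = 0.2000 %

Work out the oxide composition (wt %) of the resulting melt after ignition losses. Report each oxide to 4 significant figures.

Glass mass = 2602 g (batch 2612 − LOI 9.602).
Composition: Al2O3 1.861%, ZnO 15.98%, MgO 1.115%, SiO2 81.04%

In-progress results are shown (rounded to four significant digits) in the working; all arithmetic holds full float precision through the solve; each reported figure is rounded once only; derived quantities are carried from the batch weights on 2602 g of glass at full float precision (yield, LOI, four oxide percentages, totals, net glass mass) exactly as shown in the problem or answer text.
Delivered oxide masses:
  Al2O3: 2062·0.003000 + 42.40·0.9961 = 48.42 g
  ZnO: 416.8·0.9980 = 416.0 g
  MgO: 90.85·0.3193 = 29.01 g
  SiO2: 2062·0.9950 + 90.85·0.6314 = 2109 g
LOI: 2062·0.002000 + 42.40·0.003900 + 90.85·0.04930 + 416.8·0.002000 = 9.602 g
The glass mass, total less LOI, = 2612 − 9.602 = 2602 g (equal to the oxide-mass sum)
percent by weight: oxide/glass ×100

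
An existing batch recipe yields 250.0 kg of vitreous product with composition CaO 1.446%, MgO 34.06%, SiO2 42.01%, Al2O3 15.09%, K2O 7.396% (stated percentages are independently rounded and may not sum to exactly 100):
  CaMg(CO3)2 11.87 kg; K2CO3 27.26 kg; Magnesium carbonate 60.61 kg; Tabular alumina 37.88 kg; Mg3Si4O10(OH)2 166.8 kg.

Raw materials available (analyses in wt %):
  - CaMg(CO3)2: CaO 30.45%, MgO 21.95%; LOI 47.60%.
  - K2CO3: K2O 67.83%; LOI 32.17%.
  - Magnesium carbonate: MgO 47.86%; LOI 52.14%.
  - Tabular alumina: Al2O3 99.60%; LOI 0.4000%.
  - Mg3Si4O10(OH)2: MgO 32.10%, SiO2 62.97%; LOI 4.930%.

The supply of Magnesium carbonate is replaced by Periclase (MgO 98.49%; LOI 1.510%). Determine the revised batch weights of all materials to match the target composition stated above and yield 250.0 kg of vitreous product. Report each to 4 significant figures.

Intermediates appear (rounded to four significant digits) between the steps — full float precision is carried in all steps — a single rounding produces every reported value; all derived quantities (yield, LOI, totals, five oxide percentages, net glass mass) are computed at full precision from the weighed amounts for 250.0 kg of glass, as set out in the problem or answer text.
Oxide-by-oxide targets in 250.0 kg vitreous product:
  CaO: 1.446% × 250.0 = 3.615 kg
  MgO: 34.06% × 250.0 = 85.15 kg
  SiO2: 42.01% × 250.0 = 105.0 kg
  Al2O3: 15.09% × 250.0 = 37.72 kg
  K2O: 7.396% × 250.0 = 18.49 kg
Mass-balance tally per oxide working from each reported weight, per the basis as stated (oxide sums agree with the targets up to rounding of the answer):
  CaO: 11.87·0.3045 = 3.614 kg (target 3.615 kg)
  MgO: 11.87·0.2195 + 29.45·0.9849 + 166.8·0.3210 = 85.15 kg (target 85.15 kg)
  SiO2: 166.8·0.6297 = 105.0 kg (target 105.0 kg)
  Al2O3: 37.88·0.9960 = 37.73 kg (target 37.72 kg)
  K2O: 27.26·0.6783 = 18.49 kg (target 18.49 kg)
Glass-mass bookkeeping: Σ batch − LOI loss = 250.0 kg (targets for the oxides total 250.0 kg; with the basis standing at 250.0 kg — a pure rounding effect).
Whole-batch sum: Σ batch = 273.3 kg; LOI loss = Σ batch·LOI = 23.24 kg; as yield: glass ÷ batch → 91.50%.

Revised batch per 250.0 kg vitreous product:
  CaMg(CO3)2: 11.87 kg
  K2CO3: 27.26 kg
  Periclase: 29.45 kg
  Tabular alumina: 37.88 kg
  Mg3Si4O10(OH)2: 166.8 kg
Total batch = 273.3 kg; LOI loss = 23.24 kg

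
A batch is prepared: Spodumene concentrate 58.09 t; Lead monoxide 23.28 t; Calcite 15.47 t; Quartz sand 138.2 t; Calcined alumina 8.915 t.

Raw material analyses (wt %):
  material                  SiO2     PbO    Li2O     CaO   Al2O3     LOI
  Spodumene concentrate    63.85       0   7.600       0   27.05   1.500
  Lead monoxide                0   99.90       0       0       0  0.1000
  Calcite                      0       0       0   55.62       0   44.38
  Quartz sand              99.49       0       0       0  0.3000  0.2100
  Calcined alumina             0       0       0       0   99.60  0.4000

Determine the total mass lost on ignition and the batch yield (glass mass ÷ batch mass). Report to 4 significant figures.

LOI loss = 8.086 t; glass = 235.9 t; yield = 96.69%

In-progress results are printed rounded to 4 significant digits within the worked lines — every computation maintains full precision from first step to last — a single rounding produces each reported figure — all derived quantities (net glass mass, the totals, ignition loss, the yield, five oxide percentages) are recomputed from the batch weights at 235.9 t of glass at exact precision, as written in either problem or answer.
Per-material ignition loss:
  Spodumene concentrate: 58.09 × 0.01500 = 0.8714 t
  Lead monoxide: 23.28 × 0.001000 = 0.02328 t
  Calcite: 15.47 × 0.4438 = 6.866 t
  Quartz sand: 138.2 × 0.002100 = 0.2902 t
  Calcined alumina: 8.915 × 0.004000 = 0.03566 t
Total LOI = 8.086 t
Glass = batch − LOI = 244.0 − 8.086 = 235.9 t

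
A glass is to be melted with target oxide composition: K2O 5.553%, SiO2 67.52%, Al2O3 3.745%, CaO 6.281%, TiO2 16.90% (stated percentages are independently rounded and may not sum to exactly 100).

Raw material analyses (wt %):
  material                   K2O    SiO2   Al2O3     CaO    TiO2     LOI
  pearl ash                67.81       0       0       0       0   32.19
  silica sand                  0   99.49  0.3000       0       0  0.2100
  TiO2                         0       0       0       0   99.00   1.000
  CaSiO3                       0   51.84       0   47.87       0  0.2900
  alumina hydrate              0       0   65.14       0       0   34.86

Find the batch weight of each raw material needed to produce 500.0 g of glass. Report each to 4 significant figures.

Every computation carries full precision through every step. Mid-chain values are shown rounded off to 4 significant digits at each printed step — exactly one rounding is applied to every reported number — derived quantities (ignition loss, the five compositions, the yield, net glass mass, the totals) are carried from the batch weights at 500.0 g of glass at exact precision, precisely as stated by the problem or answer text.
Oxide mass targets, per 500.0 g glass:
  K2O: 5.553% × 500.0 = 27.76 g
  SiO2: 67.52% × 500.0 = 337.6 g
  Al2O3: 3.745% × 500.0 = 18.73 g
  CaO: 6.281% × 500.0 = 31.40 g
  TiO2: 16.90% × 500.0 = 84.50 g
Balance tally, oxide-wise, on the weights just shown, on the stated basis (each sum matches its target mass within answer rounding):
  K2O: 40.95·0.6781 = 27.77 g (target 27.76 g)
  SiO2: 305.1·0.9949 + 65.60·0.5184 = 337.6 g (target 337.6 g)
  Al2O3: 305.1·0.003000 + 27.34·0.6514 = 18.72 g (target 18.73 g)
  CaO: 65.60·0.4787 = 31.40 g (target 31.40 g)
  TiO2: 85.35·0.9900 = 84.50 g (target 84.50 g)
Auditing the glass mass value: whole batch net of LOI = 499.9 g (oxide target masses add up to 500.0 g; versus the stated basis of 500.0 g — differing by rounding only).
Summing the batch: Σ batch = 524.3 g; the LOI term Σ batch·LOI equals 24.40 g; yield: glass divided by total = 95.35%.

Batch per 500.0 g glass:
  pearl ash: 40.95 g
  silica sand: 305.1 g
  TiO2: 85.35 g
  CaSiO3: 65.60 g
  alumina hydrate: 27.34 g
Total batch = 524.3 g; LOI loss = 24.40 g; yield = 95.35%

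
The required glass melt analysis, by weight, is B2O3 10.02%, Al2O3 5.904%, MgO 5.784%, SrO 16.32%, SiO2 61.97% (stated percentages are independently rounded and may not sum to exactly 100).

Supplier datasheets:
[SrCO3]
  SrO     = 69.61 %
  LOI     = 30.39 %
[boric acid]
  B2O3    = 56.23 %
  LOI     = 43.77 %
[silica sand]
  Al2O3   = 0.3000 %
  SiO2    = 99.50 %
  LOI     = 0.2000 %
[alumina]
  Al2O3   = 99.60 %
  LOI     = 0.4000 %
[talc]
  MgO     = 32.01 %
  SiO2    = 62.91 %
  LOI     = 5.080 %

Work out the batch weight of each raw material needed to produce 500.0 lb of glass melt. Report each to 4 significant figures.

Batch per 500.0 lb glass melt:
  SrCO3: 117.2 lb
  boric acid: 89.10 lb
  silica sand: 254.3 lb
  alumina: 28.87 lb
  talc: 90.35 lb
Total batch = 579.8 lb; LOI loss = 79.83 lb; yield = 86.23%

In-progress results appear with 4-significant-digit rounding alongside each step; the working math keeps exact precision at every stage. Every reported result receives exactly one rounding. The derived quantities, which include ignition loss, yield, five oxide percentages, totals, net glass mass, are carried in full precision, as quoted within question or answer, from the weighed amounts for 500.0 lb of glass.
Target masses of each oxide per 500.0 lb glass melt:
  B2O3: 10.02% × 500.0 = 50.10 lb
  Al2O3: 5.904% × 500.0 = 29.52 lb
  MgO: 5.784% × 500.0 = 28.92 lb
  SrO: 16.32% × 500.0 = 81.60 lb
  SiO2: 61.97% × 500.0 = 309.8 lb
Mass-balance tally per oxide on the weights just shown, at the basis given (summed amounts equal target values once rounding is allowed for):
  B2O3: 89.10·0.5623 = 50.10 lb (target 50.10 lb)
  Al2O3: 254.3·0.003000 + 28.87·0.9960 = 29.52 lb (target 29.52 lb)
  MgO: 90.35·0.3201 = 28.92 lb (target 28.92 lb)
  SrO: 117.2·0.6961 = 81.58 lb (target 81.60 lb)
  SiO2: 254.3·0.9950 + 90.35·0.6291 = 309.9 lb (target 309.8 lb)
Mass balance on the glass: batch Σ − ignition loss = 500.0 lb (per-oxide target masses sum to 500.0 lb; the stated basis being 500.0 lb — a pure rounding effect).
Summing the batch: Σ batch = 579.8 lb; loss to ignition Σ batch·LOI = 79.83 lb; yield: glass divided by total = 86.23%.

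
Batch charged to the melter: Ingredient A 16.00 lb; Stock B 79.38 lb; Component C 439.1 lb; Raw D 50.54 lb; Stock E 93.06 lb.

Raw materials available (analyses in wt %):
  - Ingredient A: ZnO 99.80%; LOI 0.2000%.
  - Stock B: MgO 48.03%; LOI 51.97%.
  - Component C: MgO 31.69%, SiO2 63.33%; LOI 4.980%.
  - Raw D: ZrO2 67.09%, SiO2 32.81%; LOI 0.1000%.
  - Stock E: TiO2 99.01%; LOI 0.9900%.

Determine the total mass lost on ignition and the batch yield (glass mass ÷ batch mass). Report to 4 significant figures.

LOI loss = 64.12 lb; glass = 614.0 lb; yield = 90.54%

Full float precision is held throughout; mid-chain values appear (rounded to four significant digits) within the worked lines. Each reported value is rounded only once. The derived quantities, including ignition loss, glass mass, the totals, five oxide percentages, yield, are rebuilt from the weighed amounts on 614.0 lb of glass at full precision as given in problem or answer.
Material-by-material LOI:
  Ingredient A: 16.00 × 0.002000 = 0.03200 lb
  Stock B: 79.38 × 0.5197 = 41.25 lb
  Component C: 439.1 × 0.04980 = 21.87 lb
  Raw D: 50.54 × 0.001000 = 0.05054 lb
  Stock E: 93.06 × 0.009900 = 0.9213 lb
Total LOI = 64.12 lb
Glass = batch − LOI = 678.1 − 64.12 = 614.0 lb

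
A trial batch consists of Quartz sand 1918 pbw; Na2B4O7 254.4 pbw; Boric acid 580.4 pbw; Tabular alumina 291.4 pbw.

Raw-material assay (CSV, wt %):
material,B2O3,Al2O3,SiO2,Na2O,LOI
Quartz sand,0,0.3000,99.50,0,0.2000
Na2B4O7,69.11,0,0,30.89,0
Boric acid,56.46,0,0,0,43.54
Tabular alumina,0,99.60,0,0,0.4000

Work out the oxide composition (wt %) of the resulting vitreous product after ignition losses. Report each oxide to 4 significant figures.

Glass mass = 2786 pbw (batch 3044 − LOI 257.7).
Composition: B2O3 18.07%, Al2O3 10.62%, SiO2 68.49%, Na2O 2.820%

Values along the way appear, with 4-significant-digit rounding, in the working. Each numeric step runs at full precision at all times. Every reported figure is rounded once only — all derived quantities (glass mass, four oxide percentages, LOI, totals, yield) are recomputed in full precision starting from the weights on 2786 pbw of glass as written in the problem or the answer.
Oxide masses out of the charge:
  B2O3: 254.4·0.6911 + 580.4·0.5646 = 503.5 pbw
  Al2O3: 1918·0.003000 + 291.4·0.9960 = 296.0 pbw
  SiO2: 1918·0.9950 = 1908 pbw
  Na2O: 254.4·0.3089 = 78.58 pbw
LOI: 1918·0.002000 + 580.4·0.4354 + 291.4·0.004000 = 257.7 pbw
Glass = total batch minus LOI = 3044 − 257.7 = 2786 pbw (= Σ oxide masses)
wt % = 100 × oxide mass / glass mass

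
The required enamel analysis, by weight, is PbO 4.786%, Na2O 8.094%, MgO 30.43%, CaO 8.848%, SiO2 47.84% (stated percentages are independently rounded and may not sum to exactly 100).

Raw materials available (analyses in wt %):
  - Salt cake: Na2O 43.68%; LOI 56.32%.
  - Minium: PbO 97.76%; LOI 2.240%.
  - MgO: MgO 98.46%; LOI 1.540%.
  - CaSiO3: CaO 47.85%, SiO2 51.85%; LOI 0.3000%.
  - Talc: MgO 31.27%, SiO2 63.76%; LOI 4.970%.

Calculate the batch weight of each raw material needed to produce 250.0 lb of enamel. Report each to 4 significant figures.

Batch per 250.0 lb enamel:
  Salt cake: 46.33 lb
  Minium: 12.24 lb
  MgO: 29.63 lb
  CaSiO3: 46.23 lb
  Talc: 150.0 lb
Total batch = 284.4 lb; LOI loss = 34.42 lb; yield = 87.90%

Mid-chain values appear rounded to 4 significant figures on the page; all arithmetic runs at exact precision from first step to last — every reported value carries a single rounding. The derived quantities are recomputed from the weighed amounts at 250.0 lb of glass in exact precision (the yield, totals, glass mass, the five compositions, LOI), as given in the problem or answer text.
Oxide mass targets, per 250.0 lb enamel:
  PbO: 4.786% × 250.0 = 11.96 lb
  Na2O: 8.094% × 250.0 = 20.24 lb
  MgO: 30.43% × 250.0 = 76.08 lb
  CaO: 8.848% × 250.0 = 22.12 lb
  SiO2: 47.84% × 250.0 = 119.6 lb
Per-oxide balance check on the weights just shown, for the quoted basis mass (summed amounts equal target values modulo rounding of the values):
  PbO: 12.24·0.9776 = 11.97 lb (target 11.96 lb)
  Na2O: 46.33·0.4368 = 20.24 lb (target 20.24 lb)
  MgO: 29.63·0.9846 + 150.0·0.3127 = 76.08 lb (target 76.08 lb)
  CaO: 46.23·0.4785 = 22.12 lb (target 22.12 lb)
  SiO2: 46.23·0.5185 + 150.0·0.6376 = 119.6 lb (target 119.6 lb)
Mass balance on the glass: batch Σ − ignition loss = 250.0 lb (oxide target masses add up to 250.0 lb; versus the stated basis of 250.0 lb — rounding explains the deltas).
Whole-batch sum: Σ batch = 284.4 lb; LOI loss = Σ batch·LOI = 34.42 lb; glass ÷ batch gives a yield of 87.90%.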